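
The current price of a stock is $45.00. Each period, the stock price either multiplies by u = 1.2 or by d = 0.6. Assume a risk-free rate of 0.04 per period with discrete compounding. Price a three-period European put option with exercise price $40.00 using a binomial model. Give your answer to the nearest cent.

Risk-neutral probability p = (1 + 0.04 − 0.6)/(1.2 − 0.6) = 0.4400/0.6000 = 0.7333
Terminal stock prices: S_uuu = 77.76, S_uud = 38.88, S_udd = 19.44, S_ddd = 9.72
Terminal payoffs (K − S): max(-37.76, 0) = 0, max(1.12, 0) = 1.12, max(20.56, 0) = 20.56, max(30.28, 0) = 30.28
Node uu (S = 64.8): V_uu = 1/1.04·[0.7333·0.0000 + 0.2667·1.1200] = 0.2872
Node ud (S = 32.4): V_ud = 1/1.04·[0.7333·1.1200 + 0.2667·20.5600] = 6.0615
Node dd (S = 16.2): V_dd = 1/1.04·[0.7333·20.5600 + 0.2667·30.2800] = 22.2615
Node u (S = 54): V_u = 1/1.04·[0.7333·0.2872 + 0.2667·6.0615] = 1.7567
Node d (S = 27): V_d = 1/1.04·[0.7333·6.0615 + 0.2667·22.2615] = 9.9822
Node 0 (S = 45): V_0 = 1/1.04·[0.7333·1.7567 + 0.2667·9.9822] = 3.7983

$3.80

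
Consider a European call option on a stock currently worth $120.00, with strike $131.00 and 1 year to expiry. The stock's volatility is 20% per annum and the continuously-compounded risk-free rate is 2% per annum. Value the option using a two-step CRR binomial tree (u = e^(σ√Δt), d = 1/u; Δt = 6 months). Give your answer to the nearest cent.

CRR parameters: u = e^(σ√Δt) = e^(0.2·√0.5) = 1.1519, d = 1/u = 0.8681
Per-period rate: rΔt = 0.02·0.5 = 0.01, so R = e^0.01 = 1.0101
Risk-neutral probability p = (e^0.01 − 0.8681)/(1.1519 − 0.8681) = 0.1419/0.2838 = 0.5001
Terminal stock prices: S_uu = 159.2, S_ud = 120, S_dd = 90.44
Terminal payoffs (S − K): max(28.23, 0) = 28.23, max(-11, 0) = 0, max(-40.56, 0) = 0
Node u (S = 138.2): V_u = e^(−0.01)·[0.5001·28.2276 + 0.4999·0.0000] = 13.9766
Node d (S = 104.2): V_d = e^(−0.01)·[0.5001·0.0000 + 0.4999·0.0000] = 0.0000
Node 0 (S = 120): V_0 = e^(−0.01)·[0.5001·13.9766 + 0.4999·0.0000] = 6.9204

$6.92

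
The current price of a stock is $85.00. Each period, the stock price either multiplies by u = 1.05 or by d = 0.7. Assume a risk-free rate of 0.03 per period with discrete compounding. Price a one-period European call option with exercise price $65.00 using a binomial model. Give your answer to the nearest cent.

$22.20

Risk-neutral probability p = (1 + 0.03 − 0.7)/(1.05 − 0.7) = 0.3300/0.3500 = 0.9429
Terminal stock prices: S_u = 89.25, S_d = 59.5
Terminal payoffs (S − K): max(24.25, 0) = 24.25, max(-5.5, 0) = 0
Node 0 (S = 85): V_0 = 1/1.03·[0.9429·24.2500 + 0.0571·0.0000] = 22.1983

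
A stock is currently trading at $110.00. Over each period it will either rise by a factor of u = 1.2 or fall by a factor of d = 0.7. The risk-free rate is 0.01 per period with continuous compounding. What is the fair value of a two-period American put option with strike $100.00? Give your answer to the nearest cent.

Risk-neutral probability p = (e^0.01 − 0.7)/(1.2 − 0.7) = 0.3101/0.5000 = 0.6201
Terminal stock prices: S_uu = 158.4, S_ud = 92.4, S_dd = 53.9
Terminal payoffs (K − S): max(-58.4, 0) = 0, max(7.6, 0) = 7.6, max(46.1, 0) = 46.1
Node u (S = 132): continuation = e^(−0.01)·[0.6201·0.0000 + 0.3799·7.6000] = 2.8585; exercise value = 0.0000 ≤ continuation, so V_u = 2.8585
Node d (S = 77): continuation = e^(−0.01)·[0.6201·7.6000 + 0.3799·46.1000] = 22.0050; exercise value = 23.0000 > continuation, so V_d = 23.0000 (exercise)
Node 0 (S = 110): continuation = e^(−0.01)·[0.6201·2.8585 + 0.3799·23.0000] = 10.4057; exercise value = 0.0000 ≤ continuation, so V_0 = 10.4057

$10.41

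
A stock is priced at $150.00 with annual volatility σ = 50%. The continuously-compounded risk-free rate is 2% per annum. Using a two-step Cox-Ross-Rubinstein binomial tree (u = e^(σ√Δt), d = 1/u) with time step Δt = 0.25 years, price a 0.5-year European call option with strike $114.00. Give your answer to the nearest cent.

$44.09

CRR parameters: u = e^(σ√Δt) = e^(0.5·√0.25) = 1.2840, d = 1/u = 0.7788
Per-period rate: rΔt = 0.02·0.25 = 0.005, so R = e^0.005 = 1.0050
Risk-neutral probability p = (e^0.005 − 0.7788)/(1.2840 − 0.7788) = 0.2262/0.5052 = 0.4477
Terminal stock prices: S_uu = 247.3, S_ud = 150, S_dd = 90.98
Terminal payoffs (S − K): max(133.3, 0) = 133.3, max(36, 0) = 36, max(-23.02, 0) = 0
Node u (S = 192.6): V_u = e^(−0.005)·[0.4477·133.3082 + 0.5523·36.0000] = 79.1724
Node d (S = 116.8): V_d = e^(−0.005)·[0.4477·36.0000 + 0.5523·0.0000] = 16.0384
Node 0 (S = 150): V_0 = e^(−0.005)·[0.4477·79.1724 + 0.5523·16.0384] = 44.0854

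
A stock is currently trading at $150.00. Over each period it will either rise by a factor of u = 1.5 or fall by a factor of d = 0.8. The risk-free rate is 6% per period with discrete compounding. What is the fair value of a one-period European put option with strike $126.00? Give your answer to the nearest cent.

$3.56

Risk-neutral probability p = (1 + 0.06 − 0.8)/(1.5 − 0.8) = 0.2600/0.7000 = 0.3714
Terminal stock prices: S_u = 225, S_d = 120
Terminal payoffs (K − S): max(-99, 0) = 0, max(6, 0) = 6
Node 0 (S = 150): V_0 = 1/1.06·[0.3714·0.0000 + 0.6286·6.0000] = 3.5580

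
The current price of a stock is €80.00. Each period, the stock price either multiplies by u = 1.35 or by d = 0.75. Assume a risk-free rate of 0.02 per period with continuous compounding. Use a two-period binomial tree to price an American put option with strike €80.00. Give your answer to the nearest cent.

Risk-neutral probability p = (e^0.02 − 0.75)/(1.35 − 0.75) = 0.2702/0.6000 = 0.4503
Terminal stock prices: S_uu = 145.8, S_ud = 81, S_dd = 45
Terminal payoffs (K − S): max(-65.8, 0) = 0, max(-1, 0) = 0, max(35, 0) = 35
Node u (S = 108): continuation = e^(−0.02)·[0.4503·0.0000 + 0.5497·0.0000] = 0.0000; exercise value = 0.0000 ≤ continuation, so V_u = 0.0000
Node d (S = 60): continuation = e^(−0.02)·[0.4503·0.0000 + 0.5497·35.0000] = 18.8573; exercise value = 20.0000 > continuation, so V_d = 20.0000 (exercise)
Node 0 (S = 80): continuation = e^(−0.02)·[0.4503·0.0000 + 0.5497·20.0000] = 10.7756; exercise value = 0.0000 ≤ continuation, so V_0 = 10.7756

€10.78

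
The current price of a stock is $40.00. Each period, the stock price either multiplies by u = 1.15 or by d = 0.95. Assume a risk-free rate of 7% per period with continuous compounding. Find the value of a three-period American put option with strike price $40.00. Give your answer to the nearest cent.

Risk-neutral probability p = (e^0.07 − 0.95)/(1.15 − 0.95) = 0.1225/0.2000 = 0.6125
Terminal stock prices: S_uuu = 60.83, S_uud = 50.25, S_udd = 41.52, S_ddd = 34.29
Terminal payoffs (K − S): max(-20.83, 0) = 0, max(-10.25, 0) = 0, max(-1.515, 0) = 0, max(5.705, 0) = 5.705
Node uu (S = 52.9): continuation = e^(−0.07)·[0.6125·0.0000 + 0.3875·0.0000] = 0.0000; exercise value = 0.0000 ≤ continuation, so V_uu = 0.0000
Node ud (S = 43.7): continuation = e^(−0.07)·[0.6125·0.0000 + 0.3875·0.0000] = 0.0000; exercise value = 0.0000 ≤ continuation, so V_ud = 0.0000
Node dd (S = 36.1): continuation = e^(−0.07)·[0.6125·0.0000 + 0.3875·5.7050] = 2.0610; exercise value = 3.9000 > continuation, so V_dd = 3.9000 (exercise)
Node u (S = 46): continuation = e^(−0.07)·[0.6125·0.0000 + 0.3875·0.0000] = 0.0000; exercise value = 0.0000 ≤ continuation, so V_u = 0.0000
Node d (S = 38): continuation = e^(−0.07)·[0.6125·0.0000 + 0.3875·3.9000] = 1.4089; exercise value = 2.0000 > continuation, so V_d = 2.0000 (exercise)
Node 0 (S = 40): continuation = e^(−0.07)·[0.6125·0.0000 + 0.3875·2.0000] = 0.7225; exercise value = 0.0000 ≤ continuation, so V_0 = 0.7225

$0.72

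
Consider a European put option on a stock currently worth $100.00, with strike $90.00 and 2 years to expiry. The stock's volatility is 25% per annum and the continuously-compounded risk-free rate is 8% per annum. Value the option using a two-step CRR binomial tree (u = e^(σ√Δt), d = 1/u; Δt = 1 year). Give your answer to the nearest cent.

CRR parameters: u = e^(σ√Δt) = e^(0.25·√1) = 1.2840, d = 1/u = 0.7788
Per-period rate: rΔt = 0.08·1 = 0.08, so R = e^0.08 = 1.0833
Risk-neutral probability p = (e^0.08 − 0.7788)/(1.2840 − 0.7788) = 0.3045/0.5052 = 0.6027
Terminal stock prices: S_uu = 164.9, S_ud = 100, S_dd = 60.65
Terminal payoffs (K − S): max(-74.87, 0) = 0, max(-10, 0) = 0, max(29.35, 0) = 29.35
Node u (S = 128.4): V_u = e^(−0.08)·[0.6027·0.0000 + 0.3973·0.0000] = 0.0000
Node d (S = 77.88): V_d = e^(−0.08)·[0.6027·0.0000 + 0.3973·29.3469] = 10.7638
Node 0 (S = 100): V_0 = e^(−0.08)·[0.6027·0.0000 + 0.3973·10.7638] = 3.9479

$3.95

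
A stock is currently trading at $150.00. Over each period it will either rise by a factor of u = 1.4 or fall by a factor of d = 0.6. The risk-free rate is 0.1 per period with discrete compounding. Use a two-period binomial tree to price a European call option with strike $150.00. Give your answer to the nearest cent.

$46.49

Risk-neutral probability p = (1 + 0.1 − 0.6)/(1.4 − 0.6) = 0.5000/0.8000 = 0.6250
Terminal stock prices: S_uu = 294, S_ud = 126, S_dd = 54
Terminal payoffs (S − K): max(144, 0) = 144, max(-24, 0) = 0, max(-96, 0) = 0
Node u (S = 210): V_u = 1/1.1·[0.6250·144.0000 + 0.3750·0.0000] = 81.8182
Node d (S = 90): V_d = 1/1.1·[0.6250·0.0000 + 0.3750·0.0000] = 0.0000
Node 0 (S = 150): V_0 = 1/1.1·[0.6250·81.8182 + 0.3750·0.0000] = 46.4876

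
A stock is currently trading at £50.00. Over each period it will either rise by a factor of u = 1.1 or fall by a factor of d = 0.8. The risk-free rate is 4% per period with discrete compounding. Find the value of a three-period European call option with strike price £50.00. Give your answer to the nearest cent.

Risk-neutral probability p = (1 + 0.04 − 0.8)/(1.1 − 0.8) = 0.2400/0.3000 = 0.8000
Terminal stock prices: S_uuu = 66.55, S_uud = 48.4, S_udd = 35.2, S_ddd = 25.6
Terminal payoffs (S − K): max(16.55, 0) = 16.55, max(-1.6, 0) = 0, max(-14.8, 0) = 0, max(-24.4, 0) = 0
Node uu (S = 60.5): V_uu = 1/1.04·[0.8000·16.5500 + 0.2000·0.0000] = 12.7308
Node ud (S = 44): V_ud = 1/1.04·[0.8000·0.0000 + 0.2000·0.0000] = 0.0000
Node dd (S = 32): V_dd = 1/1.04·[0.8000·0.0000 + 0.2000·0.0000] = 0.0000
Node u (S = 55): V_u = 1/1.04·[0.8000·12.7308 + 0.2000·0.0000] = 9.7929
Node d (S = 40): V_d = 1/1.04·[0.8000·0.0000 + 0.2000·0.0000] = 0.0000
Node 0 (S = 50): V_0 = 1/1.04·[0.8000·9.7929 + 0.2000·0.0000] = 7.5330

£7.53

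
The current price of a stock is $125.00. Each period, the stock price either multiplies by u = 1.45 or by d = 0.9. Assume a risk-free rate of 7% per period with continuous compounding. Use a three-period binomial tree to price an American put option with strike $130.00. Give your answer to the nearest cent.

Risk-neutral probability p = (e^0.07 − 0.9)/(1.45 − 0.9) = 0.1725/0.5500 = 0.3137
Terminal stock prices: S_uuu = 381.1, S_uud = 236.5, S_udd = 146.8, S_ddd = 91.13
Terminal payoffs (K − S): max(-251.1, 0) = 0, max(-106.5, 0) = 0, max(-16.81, 0) = 0, max(38.87, 0) = 38.87
Node uu (S = 262.8): continuation = e^(−0.07)·[0.3137·0.0000 + 0.6863·0.0000] = 0.0000; exercise value = 0.0000 ≤ continuation, so V_uu = 0.0000
Node ud (S = 163.1): continuation = e^(−0.07)·[0.3137·0.0000 + 0.6863·0.0000] = 0.0000; exercise value = 0.0000 ≤ continuation, so V_ud = 0.0000
Node dd (S = 101.2): continuation = e^(−0.07)·[0.3137·0.0000 + 0.6863·38.8750] = 24.8780; exercise value = 28.7500 > continuation, so V_dd = 28.7500 (exercise)
Node u (S = 181.2): continuation = e^(−0.07)·[0.3137·0.0000 + 0.6863·0.0000] = 0.0000; exercise value = 0.0000 ≤ continuation, so V_u = 0.0000
Node d (S = 112.5): continuation = e^(−0.07)·[0.3137·0.0000 + 0.6863·28.7500] = 18.3985; exercise value = 17.5000 ≤ continuation, so V_d = 18.3985
Node 0 (S = 125): continuation = e^(−0.07)·[0.3137·0.0000 + 0.6863·18.3985] = 11.7741; exercise value = 5.0000 ≤ continuation, so V_0 = 11.7741

$11.77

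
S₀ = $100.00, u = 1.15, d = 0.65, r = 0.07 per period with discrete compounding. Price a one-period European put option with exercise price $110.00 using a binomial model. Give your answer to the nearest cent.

Risk-neutral probability p = (1 + 0.07 − 0.65)/(1.15 − 0.65) = 0.4200/0.5000 = 0.8400
Terminal stock prices: S_u = 115, S_d = 65
Terminal payoffs (K − S): max(-5, 0) = 0, max(45, 0) = 45
Node 0 (S = 100): V_0 = 1/1.07·[0.8400·0.0000 + 0.1600·45.0000] = 6.7290

$6.73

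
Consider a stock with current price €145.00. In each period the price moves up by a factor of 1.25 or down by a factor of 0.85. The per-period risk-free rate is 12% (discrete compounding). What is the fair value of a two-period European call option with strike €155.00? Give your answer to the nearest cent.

Risk-neutral probability p = (1 + 0.12 − 0.85)/(1.25 − 0.85) = 0.2700/0.4000 = 0.6750
Terminal stock prices: S_uu = 226.6, S_ud = 154.1, S_dd = 104.8
Terminal payoffs (S − K): max(71.56, 0) = 71.56, max(-0.9375, 0) = 0, max(-50.24, 0) = 0
Node u (S = 181.2): V_u = 1/1.12·[0.6750·71.5625 + 0.3250·0.0000] = 43.1292
Node d (S = 123.2): V_d = 1/1.12·[0.6750·0.0000 + 0.3250·0.0000] = 0.0000
Node 0 (S = 145): V_0 = 1/1.12·[0.6750·43.1292 + 0.3250·0.0000] = 25.9930

€25.99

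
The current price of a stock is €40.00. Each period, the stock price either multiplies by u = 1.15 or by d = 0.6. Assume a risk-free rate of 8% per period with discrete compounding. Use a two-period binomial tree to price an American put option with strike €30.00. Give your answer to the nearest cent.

€0.94

Risk-neutral probability p = (1 + 0.08 − 0.6)/(1.15 − 0.6) = 0.4800/0.5500 = 0.8727
Terminal stock prices: S_uu = 52.9, S_ud = 27.6, S_dd = 14.4
Terminal payoffs (K − S): max(-22.9, 0) = 0, max(2.4, 0) = 2.4, max(15.6, 0) = 15.6
Node u (S = 46): continuation = 1/1.08·[0.8727·0.0000 + 0.1273·2.4000] = 0.2828; exercise value = 0.0000 ≤ continuation, so V_u = 0.2828
Node d (S = 24): continuation = 1/1.08·[0.8727·2.4000 + 0.1273·15.6000] = 3.7778; exercise value = 6.0000 > continuation, so V_d = 6.0000 (exercise)
Node 0 (S = 40): continuation = 1/1.08·[0.8727·0.2828 + 0.1273·6.0000] = 0.9356; exercise value = 0.0000 ≤ continuation, so V_0 = 0.9356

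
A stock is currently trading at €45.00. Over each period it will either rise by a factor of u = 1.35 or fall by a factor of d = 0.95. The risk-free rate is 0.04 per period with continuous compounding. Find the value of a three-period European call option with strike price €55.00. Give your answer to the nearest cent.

Risk-neutral probability p = (e^0.04 − 0.95)/(1.35 − 0.95) = 0.0908/0.4000 = 0.2270
Terminal stock prices: S_uuu = 110.7, S_uud = 77.91, S_udd = 54.83, S_ddd = 38.58
Terminal payoffs (S − K): max(55.72, 0) = 55.72, max(22.91, 0) = 22.91, max(-0.1731, 0) = 0, max(-16.42, 0) = 0
Node uu (S = 82.01): V_uu = e^(−0.04)·[0.2270·55.7169 + 0.7730·22.9119] = 29.1691
Node ud (S = 57.71): V_ud = e^(−0.04)·[0.2270·22.9119 + 0.7730·0.0000] = 4.9977
Node dd (S = 40.61): V_dd = e^(−0.04)·[0.2270·0.0000 + 0.7730·0.0000] = 0.0000
Node u (S = 60.75): V_u = e^(−0.04)·[0.2270·29.1691 + 0.7730·4.9977] = 10.0741
Node d (S = 42.75): V_d = e^(−0.04)·[0.2270·4.9977 + 0.7730·0.0000] = 1.0901
Node 0 (S = 45): V_0 = e^(−0.04)·[0.2270·10.0741 + 0.7730·1.0901] = 3.0070

€3.01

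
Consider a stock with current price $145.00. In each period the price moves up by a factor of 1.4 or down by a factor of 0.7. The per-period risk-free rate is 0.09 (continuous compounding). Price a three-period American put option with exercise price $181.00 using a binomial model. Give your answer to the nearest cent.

Risk-neutral probability p = (e^0.09 − 0.7)/(1.4 − 0.7) = 0.3942/0.7000 = 0.5631
Terminal stock prices: S_uuu = 397.9, S_uud = 198.9, S_udd = 99.47, S_ddd = 49.73
Terminal payoffs (K − S): max(-216.9, 0) = 0, max(-17.94, 0) = 0, max(81.53, 0) = 81.53, max(131.3, 0) = 131.3
Node uu (S = 284.2): continuation = e^(−0.09)·[0.5631·0.0000 + 0.4369·0.0000] = 0.0000; exercise value = 0.0000 ≤ continuation, so V_uu = 0.0000
Node ud (S = 142.1): continuation = e^(−0.09)·[0.5631·0.0000 + 0.4369·81.5300] = 32.5542; exercise value = 38.9000 > continuation, so V_ud = 38.9000 (exercise)
Node dd (S = 71.05): continuation = e^(−0.09)·[0.5631·81.5300 + 0.4369·131.2650] = 94.3715; exercise value = 109.9500 > continuation, so V_dd = 109.9500 (exercise)
Node u (S = 203): continuation = e^(−0.09)·[0.5631·0.0000 + 0.4369·38.9000] = 15.5324; exercise value = 0.0000 ≤ continuation, so V_u = 15.5324
Node d (S = 101.5): continuation = e^(−0.09)·[0.5631·38.9000 + 0.4369·109.9500] = 63.9215; exercise value = 79.5000 > continuation, so V_d = 79.5000 (exercise)
Node 0 (S = 145): continuation = e^(−0.09)·[0.5631·15.5324 + 0.4369·79.5000] = 39.7372; exercise value = 36.0000 ≤ continuation, so V_0 = 39.7372

$39.74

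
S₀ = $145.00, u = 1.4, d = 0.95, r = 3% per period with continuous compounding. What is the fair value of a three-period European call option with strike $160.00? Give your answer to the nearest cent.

Risk-neutral probability p = (e^0.03 − 0.95)/(1.4 − 0.95) = 0.0805/0.4500 = 0.1788
Terminal stock prices: S_uuu = 397.9, S_uud = 270, S_udd = 183.2, S_ddd = 124.3
Terminal payoffs (S − K): max(237.9, 0) = 237.9, max(110, 0) = 110, max(23.21, 0) = 23.21, max(-35.68, 0) = 0
Node uu (S = 284.2): V_uu = e^(−0.03)·[0.1788·237.8800 + 0.8212·109.9900] = 128.9287
Node ud (S = 192.8): V_ud = e^(−0.03)·[0.1788·109.9900 + 0.8212·23.2075] = 37.5787
Node dd (S = 130.9): V_dd = e^(−0.03)·[0.1788·23.2075 + 0.8212·0.0000] = 4.0266
Node u (S = 203): V_u = e^(−0.03)·[0.1788·128.9287 + 0.8212·37.5787] = 52.3177
Node d (S = 137.8): V_d = e^(−0.03)·[0.1788·37.5787 + 0.8212·4.0266] = 9.7290
Node 0 (S = 145): V_0 = e^(−0.03)·[0.1788·52.3177 + 0.8212·9.7290] = 16.8308

$16.83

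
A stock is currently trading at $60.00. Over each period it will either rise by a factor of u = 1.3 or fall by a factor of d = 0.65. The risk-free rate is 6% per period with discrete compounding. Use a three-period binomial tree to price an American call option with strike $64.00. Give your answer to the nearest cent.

Risk-neutral probability p = (1 + 0.06 − 0.65)/(1.3 − 0.65) = 0.4100/0.6500 = 0.6308
Terminal stock prices: S_uuu = 131.8, S_uud = 65.91, S_udd = 32.96, S_ddd = 16.48
Terminal payoffs (S − K): max(67.82, 0) = 67.82, max(1.91, 0) = 1.91, max(-31.04, 0) = 0, max(-47.52, 0) = 0
Node uu (S = 101.4): continuation = 1/1.06·[0.6308·67.8200 + 0.3692·1.9100] = 41.0226; exercise value = 37.4000 ≤ continuation, so V_uu = 41.0226
Node ud (S = 50.7): continuation = 1/1.06·[0.6308·1.9100 + 0.3692·0.0000] = 1.1366; exercise value = 0.0000 ≤ continuation, so V_ud = 1.1366
Node dd (S = 25.35): continuation = 1/1.06·[0.6308·0.0000 + 0.3692·0.0000] = 0.0000; exercise value = 0.0000 ≤ continuation, so V_dd = 0.0000
Node u (S = 78): continuation = 1/1.06·[0.6308·41.0226 + 0.3692·1.1366] = 24.8071; exercise value = 14.0000 ≤ continuation, so V_u = 24.8071
Node d (S = 39): continuation = 1/1.06·[0.6308·1.1366 + 0.3692·0.0000] = 0.6763; exercise value = 0.0000 ≤ continuation, so V_d = 0.6763
Node 0 (S = 60): continuation = 1/1.06·[0.6308·24.8071 + 0.3692·0.6763] = 14.9974; exercise value = 0.0000 ≤ continuation, so V_0 = 14.9974

$15.00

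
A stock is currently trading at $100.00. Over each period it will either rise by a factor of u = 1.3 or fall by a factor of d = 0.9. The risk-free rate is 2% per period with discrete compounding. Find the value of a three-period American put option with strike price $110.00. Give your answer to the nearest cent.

$14.96

Risk-neutral probability p = (1 + 0.02 − 0.9)/(1.3 − 0.9) = 0.1200/0.4000 = 0.3000
Terminal stock prices: S_uuu = 219.7, S_uud = 152.1, S_udd = 105.3, S_ddd = 72.9
Terminal payoffs (K − S): max(-109.7, 0) = 0, max(-42.1, 0) = 0, max(4.7, 0) = 4.7, max(37.1, 0) = 37.1
Node uu (S = 169): continuation = 1/1.02·[0.3000·0.0000 + 0.7000·0.0000] = 0.0000; exercise value = 0.0000 ≤ continuation, so V_uu = 0.0000
Node ud (S = 117): continuation = 1/1.02·[0.3000·0.0000 + 0.7000·4.7000] = 3.2255; exercise value = 0.0000 ≤ continuation, so V_ud = 3.2255
Node dd (S = 81): continuation = 1/1.02·[0.3000·4.7000 + 0.7000·37.1000] = 26.8431; exercise value = 29.0000 > continuation, so V_dd = 29.0000 (exercise)
Node u (S = 130): continuation = 1/1.02·[0.3000·0.0000 + 0.7000·3.2255] = 2.2136; exercise value = 0.0000 ≤ continuation, so V_u = 2.2136
Node d (S = 90): continuation = 1/1.02·[0.3000·3.2255 + 0.7000·29.0000] = 20.8506; exercise value = 20.0000 ≤ continuation, so V_d = 20.8506
Node 0 (S = 100): continuation = 1/1.02·[0.3000·2.2136 + 0.7000·20.8506] = 14.9603; exercise value = 10.0000 ≤ continuation, so V_0 = 14.9603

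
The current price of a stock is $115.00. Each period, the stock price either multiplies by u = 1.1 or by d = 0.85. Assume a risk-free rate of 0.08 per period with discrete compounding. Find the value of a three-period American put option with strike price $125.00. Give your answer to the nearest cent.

$10.00

Risk-neutral probability p = (1 + 0.08 − 0.85)/(1.1 − 0.85) = 0.2300/0.2500 = 0.9200
Terminal stock prices: S_uuu = 153.1, S_uud = 118.3, S_udd = 91.4, S_ddd = 70.62
Terminal payoffs (K − S): max(-28.07, 0) = 0, max(6.722, 0) = 6.722, max(33.6, 0) = 33.6, max(54.38, 0) = 54.38
Node uu (S = 139.2): continuation = 1/1.08·[0.9200·0.0000 + 0.0800·6.7225] = 0.4980; exercise value = 0.0000 ≤ continuation, so V_uu = 0.4980
Node ud (S = 107.5): continuation = 1/1.08·[0.9200·6.7225 + 0.0800·33.6038] = 8.2157; exercise value = 17.4750 > continuation, so V_ud = 17.4750 (exercise)
Node dd (S = 83.09): continuation = 1/1.08·[0.9200·33.6038 + 0.0800·54.3756] = 32.6532; exercise value = 41.9125 > continuation, so V_dd = 41.9125 (exercise)
Node u (S = 126.5): continuation = 1/1.08·[0.9200·0.4980 + 0.0800·17.4750] = 1.7186; exercise value = 0.0000 ≤ continuation, so V_u = 1.7186
Node d (S = 97.75): continuation = 1/1.08·[0.9200·17.4750 + 0.0800·41.9125] = 17.9907; exercise value = 27.2500 > continuation, so V_d = 27.2500 (exercise)
Node 0 (S = 115): continuation = 1/1.08·[0.9200·1.7186 + 0.0800·27.2500] = 3.4825; exercise value = 10.0000 > continuation, so V_0 = 10.0000 (exercise)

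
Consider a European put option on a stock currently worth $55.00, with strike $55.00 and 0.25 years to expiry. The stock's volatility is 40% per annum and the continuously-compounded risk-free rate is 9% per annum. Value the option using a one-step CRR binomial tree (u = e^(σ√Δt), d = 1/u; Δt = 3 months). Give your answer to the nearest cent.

CRR parameters: u = e^(σ√Δt) = e^(0.4·√0.25) = 1.2214, d = 1/u = 0.8187
Per-period rate: rΔt = 0.09·0.25 = 0.0225, so R = e^0.0225 = 1.0228
Risk-neutral probability p = (e^0.0225 − 0.8187)/(1.2214 − 0.8187) = 0.2040/0.4027 = 0.5067
Terminal stock prices: S_u = 67.18, S_d = 45.03
Terminal payoffs (K − S): max(-12.18, 0) = 0, max(9.97, 0) = 9.97
Node 0 (S = 55): V_0 = e^(−0.0225)·[0.5067·0.0000 + 0.4933·9.9698] = 4.8089

$4.81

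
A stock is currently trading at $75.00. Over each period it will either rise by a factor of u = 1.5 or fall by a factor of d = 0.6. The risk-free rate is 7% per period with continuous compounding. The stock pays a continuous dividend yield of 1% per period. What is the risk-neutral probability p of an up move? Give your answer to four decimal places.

Per-period risk-free factor R = e^0.07 = 1.0725; dividend-adjusted growth = e^(0.07−0.01) = 1.0618.
Risk-neutral probability p = (1.0618 − 0.6)/(1.5 − 0.6) = 0.4618/0.9000 = 0.5132

p = 0.5132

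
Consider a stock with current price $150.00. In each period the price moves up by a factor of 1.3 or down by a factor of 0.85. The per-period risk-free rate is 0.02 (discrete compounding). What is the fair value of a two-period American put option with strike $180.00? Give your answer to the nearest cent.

$35.25

Risk-neutral probability p = (1 + 0.02 − 0.85)/(1.3 − 0.85) = 0.1700/0.4500 = 0.3778
Terminal stock prices: S_uu = 253.5, S_ud = 165.8, S_dd = 108.4
Terminal payoffs (K − S): max(-73.5, 0) = 0, max(14.25, 0) = 14.25, max(71.63, 0) = 71.63
Node u (S = 195): continuation = 1/1.02·[0.3778·0.0000 + 0.6222·14.2500] = 8.6928; exercise value = 0.0000 ≤ continuation, so V_u = 8.6928
Node d (S = 127.5): continuation = 1/1.02·[0.3778·14.2500 + 0.6222·71.6250] = 48.9706; exercise value = 52.5000 > continuation, so V_d = 52.5000 (exercise)
Node 0 (S = 150): continuation = 1/1.02·[0.3778·8.6928 + 0.6222·52.5000] = 35.2457; exercise value = 30.0000 ≤ continuation, so V_0 = 35.2457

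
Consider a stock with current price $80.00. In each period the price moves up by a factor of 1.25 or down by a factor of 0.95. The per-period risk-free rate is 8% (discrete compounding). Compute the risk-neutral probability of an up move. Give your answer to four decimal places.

p = 0.4333

Risk-neutral probability p = (1 + 0.08 − 0.95)/(1.25 − 0.95) = 0.1300/0.3000 = 0.4333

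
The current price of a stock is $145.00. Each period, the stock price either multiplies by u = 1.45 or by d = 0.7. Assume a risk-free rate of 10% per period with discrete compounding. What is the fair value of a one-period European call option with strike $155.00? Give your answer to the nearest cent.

$26.79

Risk-neutral probability p = (1 + 0.1 − 0.7)/(1.45 − 0.7) = 0.4000/0.7500 = 0.5333
Terminal stock prices: S_u = 210.2, S_d = 101.5
Terminal payoffs (S − K): max(55.25, 0) = 55.25, max(-53.5, 0) = 0
Node 0 (S = 145): V_0 = 1/1.1·[0.5333·55.2500 + 0.4667·0.0000] = 26.7879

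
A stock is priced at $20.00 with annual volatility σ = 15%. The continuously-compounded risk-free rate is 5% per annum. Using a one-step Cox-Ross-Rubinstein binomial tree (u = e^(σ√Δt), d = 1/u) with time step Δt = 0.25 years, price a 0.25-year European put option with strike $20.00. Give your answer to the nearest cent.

$0.62

CRR parameters: u = e^(σ√Δt) = e^(0.15·√0.25) = 1.0779, d = 1/u = 0.9277
Per-period rate: rΔt = 0.05·0.25 = 0.0125, so R = e^0.0125 = 1.0126
Risk-neutral probability p = (e^0.0125 − 0.9277)/(1.0779 − 0.9277) = 0.0848/0.1501 = 0.5650
Terminal stock prices: S_u = 21.56, S_d = 18.55
Terminal payoffs (K − S): max(-1.558, 0) = 0, max(1.445, 0) = 1.445
Node 0 (S = 20): V_0 = e^(−0.0125)·[0.5650·0.0000 + 0.4350·1.4451] = 0.6208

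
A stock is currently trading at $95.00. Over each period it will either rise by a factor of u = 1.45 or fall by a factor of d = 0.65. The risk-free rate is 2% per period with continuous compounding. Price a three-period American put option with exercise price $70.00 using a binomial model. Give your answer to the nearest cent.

Risk-neutral probability p = (e^0.02 − 0.65)/(1.45 − 0.65) = 0.3702/0.8000 = 0.4628
Terminal stock prices: S_uuu = 289.6, S_uud = 129.8, S_udd = 58.2, S_ddd = 26.09
Terminal payoffs (K − S): max(-219.6, 0) = 0, max(-59.83, 0) = 0, max(11.8, 0) = 11.8, max(43.91, 0) = 43.91
Node uu (S = 199.7): continuation = e^(−0.02)·[0.4628·0.0000 + 0.5372·0.0000] = 0.0000; exercise value = 0.0000 ≤ continuation, so V_uu = 0.0000
Node ud (S = 89.54): continuation = e^(−0.02)·[0.4628·0.0000 + 0.5372·11.8006] = 6.2143; exercise value = 0.0000 ≤ continuation, so V_ud = 6.2143
Node dd (S = 40.14): continuation = e^(−0.02)·[0.4628·11.8006 + 0.5372·43.9106] = 28.4764; exercise value = 29.8625 > continuation, so V_dd = 29.8625 (exercise)
Node u (S = 137.8): continuation = e^(−0.02)·[0.4628·0.0000 + 0.5372·6.2143] = 3.2725; exercise value = 0.0000 ≤ continuation, so V_u = 3.2725
Node d (S = 61.75): continuation = e^(−0.02)·[0.4628·6.2143 + 0.5372·29.8625] = 18.5446; exercise value = 8.2500 ≤ continuation, so V_d = 18.5446
Node 0 (S = 95): continuation = e^(−0.02)·[0.4628·3.2725 + 0.5372·18.5446] = 11.2502; exercise value = 0.0000 ≤ continuation, so V_0 = 11.2502

$11.25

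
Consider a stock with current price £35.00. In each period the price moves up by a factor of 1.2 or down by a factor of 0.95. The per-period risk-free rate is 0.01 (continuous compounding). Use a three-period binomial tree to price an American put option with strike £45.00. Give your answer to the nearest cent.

£10.00

Risk-neutral probability p = (e^0.01 − 0.95)/(1.2 − 0.95) = 0.0601/0.2500 = 0.2402
Terminal stock prices: S_uuu = 60.48, S_uud = 47.88, S_udd = 37.91, S_ddd = 30.01
Terminal payoffs (K − S): max(-15.48, 0) = 0, max(-2.88, 0) = 0, max(7.095, 0) = 7.095, max(14.99, 0) = 14.99
Node uu (S = 50.4): continuation = e^(−0.01)·[0.2402·0.0000 + 0.7598·0.0000] = 0.0000; exercise value = 0.0000 ≤ continuation, so V_uu = 0.0000
Node ud (S = 39.9): continuation = e^(−0.01)·[0.2402·0.0000 + 0.7598·7.0950] = 5.3371; exercise value = 5.1000 ≤ continuation, so V_ud = 5.3371
Node dd (S = 31.59): continuation = e^(−0.01)·[0.2402·7.0950 + 0.7598·14.9919] = 12.9647; exercise value = 13.4125 > continuation, so V_dd = 13.4125 (exercise)
Node u (S = 42): continuation = e^(−0.01)·[0.2402·0.0000 + 0.7598·5.3371] = 4.0148; exercise value = 3.0000 ≤ continuation, so V_u = 4.0148
Node d (S = 33.25): continuation = e^(−0.01)·[0.2402·5.3371 + 0.7598·13.4125] = 11.3586; exercise value = 11.7500 > continuation, so V_d = 11.7500 (exercise)
Node 0 (S = 35): continuation = e^(−0.01)·[0.2402·4.0148 + 0.7598·11.7500] = 9.7936; exercise value = 10.0000 > continuation, so V_0 = 10.0000 (exercise)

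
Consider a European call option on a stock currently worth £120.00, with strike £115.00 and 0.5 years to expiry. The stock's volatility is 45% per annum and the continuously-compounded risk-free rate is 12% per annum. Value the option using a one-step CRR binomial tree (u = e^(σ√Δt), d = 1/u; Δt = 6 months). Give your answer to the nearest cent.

£24.31

CRR parameters: u = e^(σ√Δt) = e^(0.45·√0.5) = 1.3746, d = 1/u = 0.7275
Per-period rate: rΔt = 0.12·0.5 = 0.06, so R = e^0.06 = 1.0618
Risk-neutral probability p = (e^0.06 − 0.7275)/(1.3746 − 0.7275) = 0.3344/0.6472 = 0.5167
Terminal stock prices: S_u = 165, S_d = 87.3
Terminal payoffs (S − K): max(49.96, 0) = 49.96, max(-27.7, 0) = 0
Node 0 (S = 120): V_0 = e^(−0.06)·[0.5167·49.9578 + 0.4833·0.0000] = 24.3081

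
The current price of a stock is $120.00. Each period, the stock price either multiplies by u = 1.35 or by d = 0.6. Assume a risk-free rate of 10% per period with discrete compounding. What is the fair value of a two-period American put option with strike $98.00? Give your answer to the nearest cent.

Risk-neutral probability p = (1 + 0.1 − 0.6)/(1.35 − 0.6) = 0.5000/0.7500 = 0.6667
Terminal stock prices: S_uu = 218.7, S_ud = 97.2, S_dd = 43.2
Terminal payoffs (K − S): max(-120.7, 0) = 0, max(0.8, 0) = 0.8, max(54.8, 0) = 54.8
Node u (S = 162): continuation = 1/1.1·[0.6667·0.0000 + 0.3333·0.8000] = 0.2424; exercise value = 0.0000 ≤ continuation, so V_u = 0.2424
Node d (S = 72): continuation = 1/1.1·[0.6667·0.8000 + 0.3333·54.8000] = 17.0909; exercise value = 26.0000 > continuation, so V_d = 26.0000 (exercise)
Node 0 (S = 120): continuation = 1/1.1·[0.6667·0.2424 + 0.3333·26.0000] = 8.0257; exercise value = 0.0000 ≤ continuation, so V_0 = 8.0257

$8.03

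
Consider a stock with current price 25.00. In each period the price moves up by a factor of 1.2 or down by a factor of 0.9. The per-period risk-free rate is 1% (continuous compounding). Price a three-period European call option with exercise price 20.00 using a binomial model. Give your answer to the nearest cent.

6.03

Risk-neutral probability p = (e^0.01 − 0.9)/(1.2 − 0.9) = 0.1101/0.3000 = 0.3668
Terminal stock prices: S_uuu = 43.2, S_uud = 32.4, S_udd = 24.3, S_ddd = 18.23
Terminal payoffs (S − K): max(23.2, 0) = 23.2, max(12.4, 0) = 12.4, max(4.3, 0) = 4.3, max(-1.775, 0) = 0
Node uu (S = 36): V_uu = e^(−0.01)·[0.3668·23.2000 + 0.6332·12.4000] = 16.1990
Node ud (S = 27): V_ud = e^(−0.01)·[0.3668·12.4000 + 0.6332·4.3000] = 7.1990
Node dd (S = 20.25): V_dd = e^(−0.01)·[0.3668·4.3000 + 0.6332·0.0000] = 1.5617
Node u (S = 30): V_u = e^(−0.01)·[0.3668·16.1990 + 0.6332·7.1990] = 10.3960
Node d (S = 22.5): V_d = e^(−0.01)·[0.3668·7.1990 + 0.6332·1.5617] = 3.5935
Node 0 (S = 25): V_0 = e^(−0.01)·[0.3668·10.3960 + 0.6332·3.5935] = 6.0283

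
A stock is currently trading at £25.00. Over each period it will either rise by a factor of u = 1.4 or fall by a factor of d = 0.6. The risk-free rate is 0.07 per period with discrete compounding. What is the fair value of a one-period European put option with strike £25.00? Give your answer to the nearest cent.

£3.86

Risk-neutral probability p = (1 + 0.07 − 0.6)/(1.4 − 0.6) = 0.4700/0.8000 = 0.5875
Terminal stock prices: S_u = 35, S_d = 15
Terminal payoffs (K − S): max(-10, 0) = 0, max(10, 0) = 10
Node 0 (S = 25): V_0 = 1/1.07·[0.5875·0.0000 + 0.4125·10.0000] = 3.8551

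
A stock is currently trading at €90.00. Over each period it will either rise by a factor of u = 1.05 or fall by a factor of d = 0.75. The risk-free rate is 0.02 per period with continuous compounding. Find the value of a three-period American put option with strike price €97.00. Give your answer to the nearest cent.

Risk-neutral probability p = (e^0.02 − 0.75)/(1.05 − 0.75) = 0.2702/0.3000 = 0.9007
Terminal stock prices: S_uuu = 104.2, S_uud = 74.42, S_udd = 53.16, S_ddd = 37.97
Terminal payoffs (K − S): max(-7.186, 0) = 0, max(22.58, 0) = 22.58, max(43.84, 0) = 43.84, max(59.03, 0) = 59.03
Node uu (S = 99.23): continuation = e^(−0.02)·[0.9007·0.0000 + 0.0993·22.5812] = 2.1986; exercise value = 0.0000 ≤ continuation, so V_uu = 2.1986
Node ud (S = 70.88): continuation = e^(−0.02)·[0.9007·22.5812 + 0.0993·43.8438] = 24.2043; exercise value = 26.1250 > continuation, so V_ud = 26.1250 (exercise)
Node dd (S = 50.62): continuation = e^(−0.02)·[0.9007·43.8438 + 0.0993·59.0312] = 44.4543; exercise value = 46.3750 > continuation, so V_dd = 46.3750 (exercise)
Node u (S = 94.5): continuation = e^(−0.02)·[0.9007·2.1986 + 0.0993·26.1250] = 4.4845; exercise value = 2.5000 ≤ continuation, so V_u = 4.4845
Node d (S = 67.5): continuation = e^(−0.02)·[0.9007·26.1250 + 0.0993·46.3750] = 27.5793; exercise value = 29.5000 > continuation, so V_d = 29.5000 (exercise)
Node 0 (S = 90): continuation = e^(−0.02)·[0.9007·4.4845 + 0.0993·29.5000] = 6.8313; exercise value = 7.0000 > continuation, so V_0 = 7.0000 (exercise)

€7.00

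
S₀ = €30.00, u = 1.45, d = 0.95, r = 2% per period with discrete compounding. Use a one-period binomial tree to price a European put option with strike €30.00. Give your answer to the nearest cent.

Risk-neutral probability p = (1 + 0.02 − 0.95)/(1.45 − 0.95) = 0.0700/0.5000 = 0.1400
Terminal stock prices: S_u = 43.5, S_d = 28.5
Terminal payoffs (K − S): max(-13.5, 0) = 0, max(1.5, 0) = 1.5
Node 0 (S = 30): V_0 = 1/1.02·[0.1400·0.0000 + 0.8600·1.5000] = 1.2647

€1.26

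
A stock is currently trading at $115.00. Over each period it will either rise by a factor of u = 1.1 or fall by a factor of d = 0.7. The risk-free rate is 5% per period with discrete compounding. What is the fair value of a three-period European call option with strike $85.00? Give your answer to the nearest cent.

Risk-neutral probability p = (1 + 0.05 − 0.7)/(1.1 − 0.7) = 0.3500/0.4000 = 0.8750
Terminal stock prices: S_uuu = 153.1, S_uud = 97.41, S_udd = 61.98, S_ddd = 39.44
Terminal payoffs (S − K): max(68.07, 0) = 68.07, max(12.41, 0) = 12.41, max(-23.02, 0) = 0, max(-45.56, 0) = 0
Node uu (S = 139.2): V_uu = 1/1.05·[0.8750·68.0650 + 0.1250·12.4050] = 58.1976
Node ud (S = 88.55): V_ud = 1/1.05·[0.8750·12.4050 + 0.1250·0.0000] = 10.3375
Node dd (S = 56.35): V_dd = 1/1.05·[0.8750·0.0000 + 0.1250·0.0000] = 0.0000
Node u (S = 126.5): V_u = 1/1.05·[0.8750·58.1976 + 0.1250·10.3375] = 49.7287
Node d (S = 80.5): V_d = 1/1.05·[0.8750·10.3375 + 0.1250·0.0000] = 8.6146
Node 0 (S = 115): V_0 = 1/1.05·[0.8750·49.7287 + 0.1250·8.6146] = 42.4661

$42.47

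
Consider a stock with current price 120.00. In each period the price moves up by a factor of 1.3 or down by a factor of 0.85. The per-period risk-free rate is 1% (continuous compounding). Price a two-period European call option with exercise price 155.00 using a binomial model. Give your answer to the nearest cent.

5.93

Risk-neutral probability p = (e^0.01 − 0.85)/(1.3 − 0.85) = 0.1601/0.4500 = 0.3557
Terminal stock prices: S_uu = 202.8, S_ud = 132.6, S_dd = 86.7
Terminal payoffs (S − K): max(47.8, 0) = 47.8, max(-22.4, 0) = 0, max(-68.3, 0) = 0
Node u (S = 156): V_u = e^(−0.01)·[0.3557·47.8000 + 0.6443·0.0000] = 16.8317
Node d (S = 102): V_d = e^(−0.01)·[0.3557·0.0000 + 0.6443·0.0000] = 0.0000
Node 0 (S = 120): V_0 = e^(−0.01)·[0.3557·16.8317 + 0.6443·0.0000] = 5.9269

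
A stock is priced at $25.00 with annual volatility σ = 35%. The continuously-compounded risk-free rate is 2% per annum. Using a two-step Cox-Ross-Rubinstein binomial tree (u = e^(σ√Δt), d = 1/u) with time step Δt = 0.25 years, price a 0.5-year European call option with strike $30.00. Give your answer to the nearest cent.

CRR parameters: u = e^(σ√Δt) = e^(0.35·√0.25) = 1.1912, d = 1/u = 0.8395
Per-period rate: rΔt = 0.02·0.25 = 0.005, so R = e^0.005 = 1.0050
Risk-neutral probability p = (e^0.005 − 0.8395)/(1.1912 − 0.8395) = 0.1656/0.3518 = 0.4706
Terminal stock prices: S_uu = 35.48, S_ud = 25, S_dd = 17.62
Terminal payoffs (S − K): max(5.477, 0) = 5.477, max(-5, 0) = 0, max(-12.38, 0) = 0
Node u (S = 29.78): V_u = e^(−0.005)·[0.4706·5.4767 + 0.5294·0.0000] = 2.5645
Node d (S = 20.99): V_d = e^(−0.005)·[0.4706·0.0000 + 0.5294·0.0000] = 0.0000
Node 0 (S = 25): V_0 = e^(−0.005)·[0.4706·2.5645 + 0.5294·0.0000] = 1.2009

$1.20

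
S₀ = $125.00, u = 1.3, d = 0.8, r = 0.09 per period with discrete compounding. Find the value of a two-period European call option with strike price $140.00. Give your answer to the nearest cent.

$20.17

Risk-neutral probability p = (1 + 0.09 − 0.8)/(1.3 − 0.8) = 0.2900/0.5000 = 0.5800
Terminal stock prices: S_uu = 211.3, S_ud = 130, S_dd = 80
Terminal payoffs (S − K): max(71.25, 0) = 71.25, max(-10, 0) = 0, max(-60, 0) = 0
Node u (S = 162.5): V_u = 1/1.09·[0.5800·71.2500 + 0.4200·0.0000] = 37.9128
Node d (S = 100): V_d = 1/1.09·[0.5800·0.0000 + 0.4200·0.0000] = 0.0000
Node 0 (S = 125): V_0 = 1/1.09·[0.5800·37.9128 + 0.4200·0.0000] = 20.1738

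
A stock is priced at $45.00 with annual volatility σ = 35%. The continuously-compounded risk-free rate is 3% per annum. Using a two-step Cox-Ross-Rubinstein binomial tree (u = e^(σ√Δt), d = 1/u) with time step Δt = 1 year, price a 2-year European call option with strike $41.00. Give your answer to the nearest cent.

CRR parameters: u = e^(σ√Δt) = e^(0.35·√1) = 1.4191, d = 1/u = 0.7047
Per-period rate: rΔt = 0.03·1 = 0.03, so R = e^0.03 = 1.0305
Risk-neutral probability p = (e^0.03 − 0.7047)/(1.4191 − 0.7047) = 0.3258/0.7144 = 0.4560
Terminal stock prices: S_uu = 90.62, S_ud = 45, S_dd = 22.35
Terminal payoffs (S − K): max(49.62, 0) = 49.62, max(4, 0) = 4, max(-18.65, 0) = 0
Node u (S = 63.86): V_u = e^(−0.03)·[0.4560·49.6189 + 0.5440·4.0000] = 24.0698
Node d (S = 31.71): V_d = e^(−0.03)·[0.4560·4.0000 + 0.5440·0.0000] = 1.7701
Node 0 (S = 45): V_0 = e^(−0.03)·[0.4560·24.0698 + 0.5440·1.7701] = 11.5862

$11.59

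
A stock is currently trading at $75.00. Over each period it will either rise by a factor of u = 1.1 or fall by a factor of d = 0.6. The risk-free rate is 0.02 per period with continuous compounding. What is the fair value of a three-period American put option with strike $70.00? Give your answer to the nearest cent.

$8.20

Risk-neutral probability p = (e^0.02 − 0.6)/(1.1 − 0.6) = 0.4202/0.5000 = 0.8404
Terminal stock prices: S_uuu = 99.83, S_uud = 54.45, S_udd = 29.7, S_ddd = 16.2
Terminal payoffs (K − S): max(-29.83, 0) = 0, max(15.55, 0) = 15.55, max(40.3, 0) = 40.3, max(53.8, 0) = 53.8
Node uu (S = 90.75): continuation = e^(−0.02)·[0.8404·0.0000 + 0.1596·15.5500] = 2.4326; exercise value = 0.0000 ≤ continuation, so V_uu = 2.4326
Node ud (S = 49.5): continuation = e^(−0.02)·[0.8404·15.5500 + 0.1596·40.3000] = 19.1139; exercise value = 20.5000 > continuation, so V_ud = 20.5000 (exercise)
Node dd (S = 27): continuation = e^(−0.02)·[0.8404·40.3000 + 0.1596·53.8000] = 41.6139; exercise value = 43.0000 > continuation, so V_dd = 43.0000 (exercise)
Node u (S = 82.5): continuation = e^(−0.02)·[0.8404·2.4326 + 0.1596·20.5000] = 5.2108; exercise value = 0.0000 ≤ continuation, so V_u = 5.2108
Node d (S = 45): continuation = e^(−0.02)·[0.8404·20.5000 + 0.1596·43.0000] = 23.6139; exercise value = 25.0000 > continuation, so V_d = 25.0000 (exercise)
Node 0 (S = 75): continuation = e^(−0.02)·[0.8404·5.2108 + 0.1596·25.0000] = 8.2034; exercise value = 0.0000 ≤ continuation, so V_0 = 8.2034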